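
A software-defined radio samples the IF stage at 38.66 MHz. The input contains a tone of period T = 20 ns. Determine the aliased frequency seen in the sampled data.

T = 20 ns → f = 1/T = 50 MHz.
50 MHz mod fs = 11.34 MHz.
11.34 MHz ≤ fs/2 = 19.33 MHz, appears at 11.34 MHz.

11.34 MHz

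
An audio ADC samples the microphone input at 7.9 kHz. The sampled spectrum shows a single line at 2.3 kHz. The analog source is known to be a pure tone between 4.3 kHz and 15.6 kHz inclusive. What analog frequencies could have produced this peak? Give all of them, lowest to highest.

5.6 kHz, 10.2 kHz, 13.5 kHz

Frequencies that alias to 2.3 kHz are k·fs ± 2.3 kHz for integer k ≥ 0.
k=0: 2.3 kHz.
k=1: 5.6 kHz, 10.2 kHz.
k=2: 13.5 kHz, 18.1 kHz.
k=3: 21.4 kHz, 26 kHz.
Within [4.3 kHz, 15.6 kHz]: 5.6 kHz, 10.2 kHz, 13.5 kHz.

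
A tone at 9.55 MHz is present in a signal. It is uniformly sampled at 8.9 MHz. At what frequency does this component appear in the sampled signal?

9.55 MHz mod fs = 0.65 MHz.
0.65 MHz ≤ fs/2 = 4.45 MHz, appears at 0.65 MHz.

0.65 MHz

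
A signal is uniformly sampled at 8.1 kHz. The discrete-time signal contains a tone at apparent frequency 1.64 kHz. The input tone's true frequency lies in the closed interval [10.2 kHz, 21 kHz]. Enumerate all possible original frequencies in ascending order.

Frequencies that alias to 1.64 kHz are k·fs ± 1.64 kHz for integer k ≥ 0.
k=0: 1.64 kHz.
k=1: 6.46 kHz, 9.74 kHz.
k=2: 14.56 kHz, 17.84 kHz.
k=3: 22.66 kHz, 25.94 kHz.
Within [10.2 kHz, 21 kHz]: 14.56 kHz, 17.84 kHz.

14.56 kHz, 17.84 kHz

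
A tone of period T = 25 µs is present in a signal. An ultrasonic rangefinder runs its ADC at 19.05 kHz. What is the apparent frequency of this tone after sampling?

T = 25 µs → f = 1/T = 40 kHz.
40 kHz mod fs = 1.9 kHz.
1.9 kHz ≤ fs/2 = 9.525 kHz, appears at 1.9 kHz.

1.9 kHz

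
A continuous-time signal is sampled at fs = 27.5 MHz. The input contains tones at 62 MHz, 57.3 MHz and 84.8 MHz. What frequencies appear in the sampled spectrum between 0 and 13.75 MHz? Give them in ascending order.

fs/2 = 13.75 MHz.
62 MHz mod fs = 7 MHz.
7 MHz ≤ fs/2 = 13.75 MHz, appears at 7 MHz.
57.3 MHz mod fs = 2.3 MHz.
2.3 MHz ≤ fs/2 = 13.75 MHz, appears at 2.3 MHz.
84.8 MHz mod fs = 2.3 MHz.
2.3 MHz ≤ fs/2 = 13.75 MHz, appears at 2.3 MHz.
Distinct values: {2.3 MHz, 7 MHz}.

2.3 MHz, 7 MHz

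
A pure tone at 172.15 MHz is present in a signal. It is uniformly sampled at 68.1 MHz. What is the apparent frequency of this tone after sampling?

172.15 MHz mod fs = 35.95 MHz.
35.95 MHz > fs/2 = 34.05 MHz, folds to fs − 35.95 MHz = 32.15 MHz.

32.15 MHz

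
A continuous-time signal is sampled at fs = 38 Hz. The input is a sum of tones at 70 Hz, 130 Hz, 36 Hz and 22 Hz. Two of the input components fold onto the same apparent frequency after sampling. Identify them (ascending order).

fs/2 = 19 Hz.
70 Hz mod fs = 32 Hz.
32 Hz > fs/2 = 19 Hz, folds to fs − 32 Hz = 6 Hz.
130 Hz mod fs = 16 Hz.
16 Hz ≤ fs/2 = 19 Hz, appears at 16 Hz.
36 Hz > fs/2 = 19 Hz, folds to fs − 36 Hz = 2 Hz.
22 Hz > fs/2 = 19 Hz, folds to fs − 22 Hz = 16 Hz.
22 Hz and 130 Hz both map to 16 Hz.

22 Hz, 130 Hz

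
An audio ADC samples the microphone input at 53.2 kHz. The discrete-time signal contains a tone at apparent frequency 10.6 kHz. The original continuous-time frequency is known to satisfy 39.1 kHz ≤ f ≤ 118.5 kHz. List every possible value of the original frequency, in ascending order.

Frequencies that alias to 10.6 kHz are k·fs ± 10.6 kHz for integer k ≥ 0.
k=0: 10.6 kHz.
k=1: 42.6 kHz, 63.8 kHz.
k=2: 95.8 kHz, 117 kHz.
k=3: 149 kHz, 170.2 kHz.
Within [39.1 kHz, 118.5 kHz]: 42.6 kHz, 63.8 kHz, 95.8 kHz, 117 kHz.

42.6 kHz, 63.8 kHz, 95.8 kHz, 117 kHz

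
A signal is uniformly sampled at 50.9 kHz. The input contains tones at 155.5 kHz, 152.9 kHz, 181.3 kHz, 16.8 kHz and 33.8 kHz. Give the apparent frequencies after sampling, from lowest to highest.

fs/2 = 25.45 kHz.
155.5 kHz mod fs = 2.8 kHz.
2.8 kHz ≤ fs/2 = 25.45 kHz, appears at 2.8 kHz.
152.9 kHz mod fs = 0.2 kHz.
0.2 kHz ≤ fs/2 = 25.45 kHz, appears at 0.2 kHz.
181.3 kHz mod fs = 28.6 kHz.
28.6 kHz > fs/2 = 25.45 kHz, folds to fs − 28.6 kHz = 22.3 kHz.
16.8 kHz ≤ fs/2 = 25.45 kHz, passes unchanged.
33.8 kHz > fs/2 = 25.45 kHz, folds to fs − 33.8 kHz = 17.1 kHz.
Distinct values: {0.2 kHz, 2.8 kHz, 16.8 kHz, 17.1 kHz, 22.3 kHz}.

0.2 kHz, 2.8 kHz, 16.8 kHz, 17.1 kHz, 22.3 kHz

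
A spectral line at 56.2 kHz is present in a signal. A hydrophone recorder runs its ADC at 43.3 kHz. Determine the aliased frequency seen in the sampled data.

56.2 kHz mod fs = 12.9 kHz.
12.9 kHz ≤ fs/2 = 21.65 kHz, appears at 12.9 kHz.

12.9 kHz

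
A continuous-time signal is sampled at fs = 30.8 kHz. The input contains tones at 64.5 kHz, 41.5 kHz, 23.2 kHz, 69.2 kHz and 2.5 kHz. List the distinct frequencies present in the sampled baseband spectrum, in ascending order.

2.5 kHz, 2.9 kHz, 7.6 kHz, 10.7 kHz

fs/2 = 15.4 kHz.
64.5 kHz mod fs = 2.9 kHz.
2.9 kHz ≤ fs/2 = 15.4 kHz, appears at 2.9 kHz.
41.5 kHz mod fs = 10.7 kHz.
10.7 kHz ≤ fs/2 = 15.4 kHz, appears at 10.7 kHz.
23.2 kHz > fs/2 = 15.4 kHz, folds to fs − 23.2 kHz = 7.6 kHz.
69.2 kHz mod fs = 7.6 kHz.
7.6 kHz ≤ fs/2 = 15.4 kHz, appears at 7.6 kHz.
2.5 kHz ≤ fs/2 = 15.4 kHz, passes unchanged.
Distinct values: {2.5 kHz, 2.9 kHz, 7.6 kHz, 10.7 kHz}.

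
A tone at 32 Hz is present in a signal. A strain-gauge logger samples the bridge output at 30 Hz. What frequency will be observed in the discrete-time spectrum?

2 Hz

32 Hz mod fs = 2 Hz.
2 Hz ≤ fs/2 = 15 Hz, appears at 2 Hz.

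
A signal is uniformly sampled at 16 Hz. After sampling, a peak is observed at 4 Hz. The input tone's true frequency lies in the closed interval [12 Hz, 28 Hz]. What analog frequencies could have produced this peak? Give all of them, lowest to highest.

12 Hz, 20 Hz, 28 Hz

Frequencies that alias to 4 Hz are k·fs ± 4 Hz for integer k ≥ 0.
k=0: 4 Hz.
k=1: 12 Hz, 20 Hz.
k=2: 28 Hz, 36 Hz.
k=3: 44 Hz, 52 Hz.
Within [12 Hz, 28 Hz]: 12 Hz, 20 Hz, 28 Hz.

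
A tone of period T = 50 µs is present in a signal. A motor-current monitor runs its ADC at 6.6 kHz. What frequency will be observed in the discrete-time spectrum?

0.2 kHz

T = 50 µs → f = 1/T = 20 kHz.
20 kHz mod fs = 0.2 kHz.
0.2 kHz ≤ fs/2 = 3.3 kHz, appears at 0.2 kHz.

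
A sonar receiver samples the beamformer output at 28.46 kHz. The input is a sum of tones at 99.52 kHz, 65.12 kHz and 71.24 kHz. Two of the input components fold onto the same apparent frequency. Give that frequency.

fs/2 = 14.23 kHz.
99.52 kHz mod fs = 14.14 kHz.
14.14 kHz ≤ fs/2 = 14.23 kHz, appears at 14.14 kHz.
65.12 kHz mod fs = 8.2 kHz.
8.2 kHz ≤ fs/2 = 14.23 kHz, appears at 8.2 kHz.
71.24 kHz mod fs = 14.32 kHz.
14.32 kHz > fs/2 = 14.23 kHz, folds to fs − 14.32 kHz = 14.14 kHz.
71.24 kHz and 99.52 kHz both map to 14.14 kHz.

14.14 kHz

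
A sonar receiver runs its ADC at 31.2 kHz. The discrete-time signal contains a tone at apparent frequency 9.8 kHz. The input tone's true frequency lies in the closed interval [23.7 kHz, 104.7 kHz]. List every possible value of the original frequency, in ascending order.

Frequencies that alias to 9.8 kHz are k·fs ± 9.8 kHz for integer k ≥ 0.
k=0: 9.8 kHz.
k=1: 21.4 kHz, 41 kHz.
k=2: 52.6 kHz, 72.2 kHz.
k=3: 83.8 kHz, 103.4 kHz.
k=4: 115 kHz, 134.6 kHz.
Within [23.7 kHz, 104.7 kHz]: 41 kHz, 52.6 kHz, 72.2 kHz, 83.8 kHz, 103.4 kHz.

41 kHz, 52.6 kHz, 72.2 kHz, 83.8 kHz, 103.4 kHz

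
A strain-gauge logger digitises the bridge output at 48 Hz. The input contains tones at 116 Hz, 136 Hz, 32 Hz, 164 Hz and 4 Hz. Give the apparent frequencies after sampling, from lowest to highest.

fs/2 = 24 Hz.
116 Hz mod fs = 20 Hz.
20 Hz ≤ fs/2 = 24 Hz, appears at 20 Hz.
136 Hz mod fs = 40 Hz.
40 Hz > fs/2 = 24 Hz, folds to fs − 40 Hz = 8 Hz.
32 Hz > fs/2 = 24 Hz, folds to fs − 32 Hz = 16 Hz.
164 Hz mod fs = 20 Hz.
20 Hz ≤ fs/2 = 24 Hz, appears at 20 Hz.
4 Hz ≤ fs/2 = 24 Hz, passes unchanged.
Distinct values: {4 Hz, 8 Hz, 16 Hz, 20 Hz}.

4 Hz, 8 Hz, 16 Hz, 20 Hz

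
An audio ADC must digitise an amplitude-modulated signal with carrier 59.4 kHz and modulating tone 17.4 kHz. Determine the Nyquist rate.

AM sidebands sit at fc ± fm = 42 kHz and 76.8 kHz.
Highest-frequency component: 76.8 kHz.
Nyquist rate = 2 × 76.8 kHz = 153.6 kHz.

153.6 kHz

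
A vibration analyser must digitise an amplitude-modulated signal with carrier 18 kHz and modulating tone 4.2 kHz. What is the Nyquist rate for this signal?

44.4 kHz

AM sidebands sit at fc ± fm = 13.8 kHz and 22.2 kHz.
Highest-frequency component: 22.2 kHz.
Nyquist rate = 2 × 22.2 kHz = 44.4 kHz.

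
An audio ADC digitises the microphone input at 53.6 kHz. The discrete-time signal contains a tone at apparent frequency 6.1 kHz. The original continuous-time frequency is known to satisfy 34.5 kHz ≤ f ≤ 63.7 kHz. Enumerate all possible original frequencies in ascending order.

47.5 kHz, 59.7 kHz

Frequencies that alias to 6.1 kHz are k·fs ± 6.1 kHz for integer k ≥ 0.
k=0: 6.1 kHz.
k=1: 47.5 kHz, 59.7 kHz.
k=2: 101.1 kHz, 113.3 kHz.
Within [34.5 kHz, 63.7 kHz]: 47.5 kHz, 59.7 kHz.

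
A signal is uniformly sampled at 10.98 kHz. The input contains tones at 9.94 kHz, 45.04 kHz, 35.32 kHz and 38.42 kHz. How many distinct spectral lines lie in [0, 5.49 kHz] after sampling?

fs/2 = 5.49 kHz.
9.94 kHz > fs/2 = 5.49 kHz, folds to fs − 9.94 kHz = 1.04 kHz.
45.04 kHz mod fs = 1.12 kHz.
1.12 kHz ≤ fs/2 = 5.49 kHz, appears at 1.12 kHz.
35.32 kHz mod fs = 2.38 kHz.
2.38 kHz ≤ fs/2 = 5.49 kHz, appears at 2.38 kHz.
38.42 kHz mod fs = 5.48 kHz.
5.48 kHz ≤ fs/2 = 5.49 kHz, appears at 5.48 kHz.
Distinct values: {1.04 kHz, 1.12 kHz, 2.38 kHz, 5.48 kHz} → 4.

4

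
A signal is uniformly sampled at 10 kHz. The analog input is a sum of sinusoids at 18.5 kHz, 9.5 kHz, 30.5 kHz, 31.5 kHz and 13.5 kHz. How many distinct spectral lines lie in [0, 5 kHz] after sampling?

fs/2 = 5 kHz.
18.5 kHz mod fs = 8.5 kHz.
8.5 kHz > fs/2 = 5 kHz, folds to fs − 8.5 kHz = 1.5 kHz.
9.5 kHz > fs/2 = 5 kHz, folds to fs − 9.5 kHz = 0.5 kHz.
30.5 kHz mod fs = 0.5 kHz.
0.5 kHz ≤ fs/2 = 5 kHz, appears at 0.5 kHz.
31.5 kHz mod fs = 1.5 kHz.
1.5 kHz ≤ fs/2 = 5 kHz, appears at 1.5 kHz.
13.5 kHz mod fs = 3.5 kHz.
3.5 kHz ≤ fs/2 = 5 kHz, appears at 3.5 kHz.
Distinct values: {0.5 kHz, 1.5 kHz, 3.5 kHz} → 3.

3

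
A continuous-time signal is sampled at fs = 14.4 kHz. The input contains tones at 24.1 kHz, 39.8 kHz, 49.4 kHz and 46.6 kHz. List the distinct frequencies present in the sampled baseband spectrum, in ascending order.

3.4 kHz, 4.7 kHz, 6.2 kHz

fs/2 = 7.2 kHz.
24.1 kHz mod fs = 9.7 kHz.
9.7 kHz > fs/2 = 7.2 kHz, folds to fs − 9.7 kHz = 4.7 kHz.
39.8 kHz mod fs = 11 kHz.
11 kHz > fs/2 = 7.2 kHz, folds to fs − 11 kHz = 3.4 kHz.
49.4 kHz mod fs = 6.2 kHz.
6.2 kHz ≤ fs/2 = 7.2 kHz, appears at 6.2 kHz.
46.6 kHz mod fs = 3.4 kHz.
3.4 kHz ≤ fs/2 = 7.2 kHz, appears at 3.4 kHz.
Distinct values: {3.4 kHz, 4.7 kHz, 6.2 kHz}.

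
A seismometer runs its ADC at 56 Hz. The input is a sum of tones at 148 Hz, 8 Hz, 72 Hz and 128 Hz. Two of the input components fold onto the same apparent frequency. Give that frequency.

16 Hz

fs/2 = 28 Hz.
148 Hz mod fs = 36 Hz.
36 Hz > fs/2 = 28 Hz, folds to fs − 36 Hz = 20 Hz.
8 Hz ≤ fs/2 = 28 Hz, passes unchanged.
72 Hz mod fs = 16 Hz.
16 Hz ≤ fs/2 = 28 Hz, appears at 16 Hz.
128 Hz mod fs = 16 Hz.
16 Hz ≤ fs/2 = 28 Hz, appears at 16 Hz.
72 Hz and 128 Hz both map to 16 Hz.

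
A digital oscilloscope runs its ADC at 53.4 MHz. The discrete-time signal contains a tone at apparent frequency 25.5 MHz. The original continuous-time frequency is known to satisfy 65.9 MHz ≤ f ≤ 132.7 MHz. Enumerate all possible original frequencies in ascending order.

Frequencies that alias to 25.5 MHz are k·fs ± 25.5 MHz for integer k ≥ 0.
k=0: 25.5 MHz.
k=1: 27.9 MHz, 78.9 MHz.
k=2: 81.3 MHz, 132.3 MHz.
k=3: 134.7 MHz, 185.7 MHz.
Within [65.9 MHz, 132.7 MHz]: 78.9 MHz, 81.3 MHz, 132.3 MHz.

78.9 MHz, 81.3 MHz, 132.3 MHz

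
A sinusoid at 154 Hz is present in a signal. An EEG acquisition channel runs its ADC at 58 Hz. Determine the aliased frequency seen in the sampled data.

20 Hz

154 Hz mod fs = 38 Hz.
38 Hz > fs/2 = 29 Hz, folds to fs − 38 Hz = 20 Hz.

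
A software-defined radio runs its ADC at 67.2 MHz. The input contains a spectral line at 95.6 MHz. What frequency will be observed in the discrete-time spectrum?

95.6 MHz mod fs = 28.4 MHz.
28.4 MHz ≤ fs/2 = 33.6 MHz, appears at 28.4 MHz.

28.4 MHz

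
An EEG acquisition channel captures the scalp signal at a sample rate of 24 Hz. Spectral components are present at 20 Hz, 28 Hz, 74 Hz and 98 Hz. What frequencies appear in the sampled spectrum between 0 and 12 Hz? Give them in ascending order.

2 Hz, 4 Hz

fs/2 = 12 Hz.
20 Hz > fs/2 = 12 Hz, folds to fs − 20 Hz = 4 Hz.
28 Hz mod fs = 4 Hz.
4 Hz ≤ fs/2 = 12 Hz, appears at 4 Hz.
74 Hz mod fs = 2 Hz.
2 Hz ≤ fs/2 = 12 Hz, appears at 2 Hz.
98 Hz mod fs = 2 Hz.
2 Hz ≤ fs/2 = 12 Hz, appears at 2 Hz.
Distinct values: {2 Hz, 4 Hz}.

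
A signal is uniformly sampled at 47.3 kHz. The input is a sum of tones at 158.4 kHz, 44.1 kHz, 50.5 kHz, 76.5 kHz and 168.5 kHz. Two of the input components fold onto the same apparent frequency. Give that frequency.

fs/2 = 23.65 kHz.
158.4 kHz mod fs = 16.5 kHz.
16.5 kHz ≤ fs/2 = 23.65 kHz, appears at 16.5 kHz.
44.1 kHz > fs/2 = 23.65 kHz, folds to fs − 44.1 kHz = 3.2 kHz.
50.5 kHz mod fs = 3.2 kHz.
3.2 kHz ≤ fs/2 = 23.65 kHz, appears at 3.2 kHz.
76.5 kHz mod fs = 29.2 kHz.
29.2 kHz > fs/2 = 23.65 kHz, folds to fs − 29.2 kHz = 18.1 kHz.
168.5 kHz mod fs = 26.6 kHz.
26.6 kHz > fs/2 = 23.65 kHz, folds to fs − 26.6 kHz = 20.7 kHz.
44.1 kHz and 50.5 kHz both map to 3.2 kHz.

3.2 kHz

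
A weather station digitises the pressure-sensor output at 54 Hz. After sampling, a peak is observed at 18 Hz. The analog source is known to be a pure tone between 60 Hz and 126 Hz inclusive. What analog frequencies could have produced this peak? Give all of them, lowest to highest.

72 Hz, 90 Hz, 126 Hz

Frequencies that alias to 18 Hz are k·fs ± 18 Hz for integer k ≥ 0.
k=0: 18 Hz.
k=1: 36 Hz, 72 Hz.
k=2: 90 Hz, 126 Hz.
k=3: 144 Hz, 180 Hz.
Within [60 Hz, 126 Hz]: 72 Hz, 90 Hz, 126 Hz.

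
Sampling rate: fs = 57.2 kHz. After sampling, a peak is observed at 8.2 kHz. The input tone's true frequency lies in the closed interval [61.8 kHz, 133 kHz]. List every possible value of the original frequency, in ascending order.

65.4 kHz, 106.2 kHz, 122.6 kHz

Frequencies that alias to 8.2 kHz are k·fs ± 8.2 kHz for integer k ≥ 0.
k=0: 8.2 kHz.
k=1: 49 kHz, 65.4 kHz.
k=2: 106.2 kHz, 122.6 kHz.
k=3: 163.4 kHz, 179.8 kHz.
Within [61.8 kHz, 133 kHz]: 65.4 kHz, 106.2 kHz, 122.6 kHz.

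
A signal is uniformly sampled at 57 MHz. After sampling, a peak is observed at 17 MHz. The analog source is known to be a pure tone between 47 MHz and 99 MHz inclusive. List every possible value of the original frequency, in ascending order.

74 MHz, 97 MHz

Frequencies that alias to 17 MHz are k·fs ± 17 MHz for integer k ≥ 0.
k=0: 17 MHz.
k=1: 40 MHz, 74 MHz.
k=2: 97 MHz, 131 MHz.
k=3: 154 MHz, 188 MHz.
Within [47 MHz, 99 MHz]: 74 MHz, 97 MHz.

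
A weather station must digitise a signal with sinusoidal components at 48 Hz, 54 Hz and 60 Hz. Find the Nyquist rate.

120 Hz

Highest-frequency component: 60 Hz.
Nyquist rate = 2 × 60 Hz = 120 Hz.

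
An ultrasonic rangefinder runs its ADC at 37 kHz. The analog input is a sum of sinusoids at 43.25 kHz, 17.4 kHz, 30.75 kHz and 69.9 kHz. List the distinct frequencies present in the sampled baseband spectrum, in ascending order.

4.1 kHz, 6.25 kHz, 17.4 kHz

fs/2 = 18.5 kHz.
43.25 kHz mod fs = 6.25 kHz.
6.25 kHz ≤ fs/2 = 18.5 kHz, appears at 6.25 kHz.
17.4 kHz ≤ fs/2 = 18.5 kHz, passes unchanged.
30.75 kHz > fs/2 = 18.5 kHz, folds to fs − 30.75 kHz = 6.25 kHz.
69.9 kHz mod fs = 32.9 kHz.
32.9 kHz > fs/2 = 18.5 kHz, folds to fs − 32.9 kHz = 4.1 kHz.
Distinct values: {4.1 kHz, 6.25 kHz, 17.4 kHz}.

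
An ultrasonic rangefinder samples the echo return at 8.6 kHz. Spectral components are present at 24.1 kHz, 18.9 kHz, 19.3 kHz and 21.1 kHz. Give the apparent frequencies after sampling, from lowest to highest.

1.7 kHz, 2.1 kHz, 3.9 kHz

fs/2 = 4.3 kHz.
24.1 kHz mod fs = 6.9 kHz.
6.9 kHz > fs/2 = 4.3 kHz, folds to fs − 6.9 kHz = 1.7 kHz.
18.9 kHz mod fs = 1.7 kHz.
1.7 kHz ≤ fs/2 = 4.3 kHz, appears at 1.7 kHz.
19.3 kHz mod fs = 2.1 kHz.
2.1 kHz ≤ fs/2 = 4.3 kHz, appears at 2.1 kHz.
21.1 kHz mod fs = 3.9 kHz.
3.9 kHz ≤ fs/2 = 4.3 kHz, appears at 3.9 kHz.
Distinct values: {1.7 kHz, 2.1 kHz, 3.9 kHz}.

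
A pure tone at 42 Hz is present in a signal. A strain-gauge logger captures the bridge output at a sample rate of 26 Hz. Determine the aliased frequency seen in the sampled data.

42 Hz mod fs = 16 Hz.
16 Hz > fs/2 = 13 Hz, folds to fs − 16 Hz = 10 Hz.

10 Hz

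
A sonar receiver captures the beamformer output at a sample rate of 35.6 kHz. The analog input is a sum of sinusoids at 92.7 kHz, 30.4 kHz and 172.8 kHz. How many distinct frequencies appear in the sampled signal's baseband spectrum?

2

fs/2 = 17.8 kHz.
92.7 kHz mod fs = 21.5 kHz.
21.5 kHz > fs/2 = 17.8 kHz, folds to fs − 21.5 kHz = 14.1 kHz.
30.4 kHz > fs/2 = 17.8 kHz, folds to fs − 30.4 kHz = 5.2 kHz.
172.8 kHz mod fs = 30.4 kHz.
30.4 kHz > fs/2 = 17.8 kHz, folds to fs − 30.4 kHz = 5.2 kHz.
Distinct values: {5.2 kHz, 14.1 kHz} → 2.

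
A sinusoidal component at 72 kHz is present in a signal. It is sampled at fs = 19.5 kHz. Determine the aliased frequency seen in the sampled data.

6 kHz

72 kHz mod fs = 13.5 kHz.
13.5 kHz > fs/2 = 9.75 kHz, folds to fs − 13.5 kHz = 6 kHz.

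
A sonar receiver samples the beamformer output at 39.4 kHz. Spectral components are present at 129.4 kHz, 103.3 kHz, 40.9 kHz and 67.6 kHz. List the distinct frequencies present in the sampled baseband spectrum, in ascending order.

1.5 kHz, 11.2 kHz, 14.9 kHz

fs/2 = 19.7 kHz.
129.4 kHz mod fs = 11.2 kHz.
11.2 kHz ≤ fs/2 = 19.7 kHz, appears at 11.2 kHz.
103.3 kHz mod fs = 24.5 kHz.
24.5 kHz > fs/2 = 19.7 kHz, folds to fs − 24.5 kHz = 14.9 kHz.
40.9 kHz mod fs = 1.5 kHz.
1.5 kHz ≤ fs/2 = 19.7 kHz, appears at 1.5 kHz.
67.6 kHz mod fs = 28.2 kHz.
28.2 kHz > fs/2 = 19.7 kHz, folds to fs − 28.2 kHz = 11.2 kHz.
Distinct values: {1.5 kHz, 11.2 kHz, 14.9 kHz}.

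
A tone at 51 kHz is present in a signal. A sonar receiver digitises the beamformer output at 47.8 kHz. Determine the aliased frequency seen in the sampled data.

51 kHz mod fs = 3.2 kHz.
3.2 kHz ≤ fs/2 = 23.9 kHz, appears at 3.2 kHz.

3.2 kHz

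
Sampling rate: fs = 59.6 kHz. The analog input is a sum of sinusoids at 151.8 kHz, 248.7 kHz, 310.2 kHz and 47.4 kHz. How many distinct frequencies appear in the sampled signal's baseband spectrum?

fs/2 = 29.8 kHz.
151.8 kHz mod fs = 32.6 kHz.
32.6 kHz > fs/2 = 29.8 kHz, folds to fs − 32.6 kHz = 27 kHz.
248.7 kHz mod fs = 10.3 kHz.
10.3 kHz ≤ fs/2 = 29.8 kHz, appears at 10.3 kHz.
310.2 kHz mod fs = 12.2 kHz.
12.2 kHz ≤ fs/2 = 29.8 kHz, appears at 12.2 kHz.
47.4 kHz > fs/2 = 29.8 kHz, folds to fs − 47.4 kHz = 12.2 kHz.
Distinct values: {10.3 kHz, 12.2 kHz, 27 kHz} → 3.

3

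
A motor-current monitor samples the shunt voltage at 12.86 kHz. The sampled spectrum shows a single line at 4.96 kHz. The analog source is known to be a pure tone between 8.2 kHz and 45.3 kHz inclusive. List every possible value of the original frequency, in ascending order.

Frequencies that alias to 4.96 kHz are k·fs ± 4.96 kHz for integer k ≥ 0.
k=0: 4.96 kHz.
k=1: 7.9 kHz, 17.82 kHz.
k=2: 20.76 kHz, 30.68 kHz.
k=3: 33.62 kHz, 43.54 kHz.
k=4: 46.48 kHz, 56.4 kHz.
Within [8.2 kHz, 45.3 kHz]: 17.82 kHz, 20.76 kHz, 30.68 kHz, 33.62 kHz, 43.54 kHz.

17.82 kHz, 20.76 kHz, 30.68 kHz, 33.62 kHz, 43.54 kHz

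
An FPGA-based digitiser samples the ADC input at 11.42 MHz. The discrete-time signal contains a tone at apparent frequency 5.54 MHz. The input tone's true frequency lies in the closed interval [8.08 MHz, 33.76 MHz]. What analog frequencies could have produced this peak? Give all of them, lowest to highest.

16.96 MHz, 17.3 MHz, 28.38 MHz, 28.72 MHz

Frequencies that alias to 5.54 MHz are k·fs ± 5.54 MHz for integer k ≥ 0.
k=0: 5.54 MHz.
k=1: 5.88 MHz, 16.96 MHz.
k=2: 17.3 MHz, 28.38 MHz.
k=3: 28.72 MHz, 39.8 MHz.
k=4: 40.14 MHz, 51.22 MHz.
Within [8.08 MHz, 33.76 MHz]: 16.96 MHz, 17.3 MHz, 28.38 MHz, 28.72 MHz.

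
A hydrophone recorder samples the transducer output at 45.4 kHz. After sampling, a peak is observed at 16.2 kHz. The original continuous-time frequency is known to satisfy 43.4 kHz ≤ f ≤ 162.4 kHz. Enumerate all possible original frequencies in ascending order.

61.6 kHz, 74.6 kHz, 107 kHz, 120 kHz, 152.4 kHz

Frequencies that alias to 16.2 kHz are k·fs ± 16.2 kHz for integer k ≥ 0.
k=0: 16.2 kHz.
k=1: 29.2 kHz, 61.6 kHz.
k=2: 74.6 kHz, 107 kHz.
k=3: 120 kHz, 152.4 kHz.
k=4: 165.4 kHz, 197.8 kHz.
Within [43.4 kHz, 162.4 kHz]: 61.6 kHz, 74.6 kHz, 107 kHz, 120 kHz, 152.4 kHz.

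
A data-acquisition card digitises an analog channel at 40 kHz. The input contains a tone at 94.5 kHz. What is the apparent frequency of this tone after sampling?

14.5 kHz

94.5 kHz mod fs = 14.5 kHz.
14.5 kHz ≤ fs/2 = 20 kHz, appears at 14.5 kHz.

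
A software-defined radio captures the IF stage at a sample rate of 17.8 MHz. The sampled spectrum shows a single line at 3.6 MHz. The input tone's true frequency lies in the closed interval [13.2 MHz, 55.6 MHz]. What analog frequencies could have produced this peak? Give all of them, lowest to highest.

Frequencies that alias to 3.6 MHz are k·fs ± 3.6 MHz for integer k ≥ 0.
k=0: 3.6 MHz.
k=1: 14.2 MHz, 21.4 MHz.
k=2: 32 MHz, 39.2 MHz.
k=3: 49.8 MHz, 57 MHz.
k=4: 67.6 MHz, 74.8 MHz.
Within [13.2 MHz, 55.6 MHz]: 14.2 MHz, 21.4 MHz, 32 MHz, 39.2 MHz, 49.8 MHz.

14.2 MHz, 21.4 MHz, 32 MHz, 39.2 MHz, 49.8 MHz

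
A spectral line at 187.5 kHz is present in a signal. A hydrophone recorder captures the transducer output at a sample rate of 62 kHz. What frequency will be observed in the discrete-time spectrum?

187.5 kHz mod fs = 1.5 kHz.
1.5 kHz ≤ fs/2 = 31 kHz, appears at 1.5 kHz.

1.5 kHz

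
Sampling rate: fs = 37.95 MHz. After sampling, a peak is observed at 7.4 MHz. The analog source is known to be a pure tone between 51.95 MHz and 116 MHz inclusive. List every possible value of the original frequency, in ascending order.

68.5 MHz, 83.3 MHz, 106.45 MHz

Frequencies that alias to 7.4 MHz are k·fs ± 7.4 MHz for integer k ≥ 0.
k=0: 7.4 MHz.
k=1: 30.55 MHz, 45.35 MHz.
k=2: 68.5 MHz, 83.3 MHz.
k=3: 106.45 MHz, 121.25 MHz.
k=4: 144.4 MHz, 159.2 MHz.
Within [51.95 MHz, 116 MHz]: 68.5 MHz, 83.3 MHz, 106.45 MHz.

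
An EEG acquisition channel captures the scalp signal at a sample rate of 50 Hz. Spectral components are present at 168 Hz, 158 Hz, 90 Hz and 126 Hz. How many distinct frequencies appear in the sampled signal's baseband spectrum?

4

fs/2 = 25 Hz.
168 Hz mod fs = 18 Hz.
18 Hz ≤ fs/2 = 25 Hz, appears at 18 Hz.
158 Hz mod fs = 8 Hz.
8 Hz ≤ fs/2 = 25 Hz, appears at 8 Hz.
90 Hz mod fs = 40 Hz.
40 Hz > fs/2 = 25 Hz, folds to fs − 40 Hz = 10 Hz.
126 Hz mod fs = 26 Hz.
26 Hz > fs/2 = 25 Hz, folds to fs − 26 Hz = 24 Hz.
Distinct values: {8 Hz, 10 Hz, 18 Hz, 24 Hz} → 4.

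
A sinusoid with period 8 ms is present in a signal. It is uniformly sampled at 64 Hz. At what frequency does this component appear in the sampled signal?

T = 8 ms → f = 1/T = 125 Hz.
125 Hz mod fs = 61 Hz.
61 Hz > fs/2 = 32 Hz, folds to fs − 61 Hz = 3 Hz.

3 Hz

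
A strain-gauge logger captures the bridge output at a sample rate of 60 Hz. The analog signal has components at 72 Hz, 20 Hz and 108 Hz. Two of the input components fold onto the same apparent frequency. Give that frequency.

fs/2 = 30 Hz.
72 Hz mod fs = 12 Hz.
12 Hz ≤ fs/2 = 30 Hz, appears at 12 Hz.
20 Hz ≤ fs/2 = 30 Hz, passes unchanged.
108 Hz mod fs = 48 Hz.
48 Hz > fs/2 = 30 Hz, folds to fs − 48 Hz = 12 Hz.
72 Hz and 108 Hz both map to 12 Hz.

12 Hz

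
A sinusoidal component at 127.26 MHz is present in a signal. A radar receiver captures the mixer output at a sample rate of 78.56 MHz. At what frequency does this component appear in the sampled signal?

127.26 MHz mod fs = 48.7 MHz.
48.7 MHz > fs/2 = 39.28 MHz, folds to fs − 48.7 MHz = 29.86 MHz.

29.86 MHz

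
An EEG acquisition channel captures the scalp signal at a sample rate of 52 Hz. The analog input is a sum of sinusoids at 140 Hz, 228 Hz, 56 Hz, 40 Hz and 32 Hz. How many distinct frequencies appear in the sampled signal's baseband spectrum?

fs/2 = 26 Hz.
140 Hz mod fs = 36 Hz.
36 Hz > fs/2 = 26 Hz, folds to fs − 36 Hz = 16 Hz.
228 Hz mod fs = 20 Hz.
20 Hz ≤ fs/2 = 26 Hz, appears at 20 Hz.
56 Hz mod fs = 4 Hz.
4 Hz ≤ fs/2 = 26 Hz, appears at 4 Hz.
40 Hz > fs/2 = 26 Hz, folds to fs − 40 Hz = 12 Hz.
32 Hz > fs/2 = 26 Hz, folds to fs − 32 Hz = 20 Hz.
Distinct values: {4 Hz, 12 Hz, 16 Hz, 20 Hz} → 4.

4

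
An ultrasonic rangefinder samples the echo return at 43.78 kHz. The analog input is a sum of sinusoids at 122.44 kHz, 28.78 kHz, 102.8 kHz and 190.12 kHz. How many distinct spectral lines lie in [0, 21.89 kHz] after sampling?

3

fs/2 = 21.89 kHz.
122.44 kHz mod fs = 34.88 kHz.
34.88 kHz > fs/2 = 21.89 kHz, folds to fs − 34.88 kHz = 8.9 kHz.
28.78 kHz > fs/2 = 21.89 kHz, folds to fs − 28.78 kHz = 15 kHz.
102.8 kHz mod fs = 15.24 kHz.
15.24 kHz ≤ fs/2 = 21.89 kHz, appears at 15.24 kHz.
190.12 kHz mod fs = 15 kHz.
15 kHz ≤ fs/2 = 21.89 kHz, appears at 15 kHz.
Distinct values: {8.9 kHz, 15 kHz, 15.24 kHz} → 3.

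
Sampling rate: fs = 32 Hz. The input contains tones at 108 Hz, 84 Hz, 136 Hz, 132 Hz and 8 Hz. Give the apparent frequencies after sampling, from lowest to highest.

4 Hz, 8 Hz, 12 Hz

fs/2 = 16 Hz.
108 Hz mod fs = 12 Hz.
12 Hz ≤ fs/2 = 16 Hz, appears at 12 Hz.
84 Hz mod fs = 20 Hz.
20 Hz > fs/2 = 16 Hz, folds to fs − 20 Hz = 12 Hz.
136 Hz mod fs = 8 Hz.
8 Hz ≤ fs/2 = 16 Hz, appears at 8 Hz.
132 Hz mod fs = 4 Hz.
4 Hz ≤ fs/2 = 16 Hz, appears at 4 Hz.
8 Hz ≤ fs/2 = 16 Hz, passes unchanged.
Distinct values: {4 Hz, 8 Hz, 12 Hz}.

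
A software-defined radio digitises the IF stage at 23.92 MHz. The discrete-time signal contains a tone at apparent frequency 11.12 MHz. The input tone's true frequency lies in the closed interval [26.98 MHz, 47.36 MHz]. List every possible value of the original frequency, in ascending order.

35.04 MHz, 36.72 MHz

Frequencies that alias to 11.12 MHz are k·fs ± 11.12 MHz for integer k ≥ 0.
k=0: 11.12 MHz.
k=1: 12.8 MHz, 35.04 MHz.
k=2: 36.72 MHz, 58.96 MHz.
k=3: 60.64 MHz, 82.88 MHz.
Within [26.98 MHz, 47.36 MHz]: 35.04 MHz, 36.72 MHz.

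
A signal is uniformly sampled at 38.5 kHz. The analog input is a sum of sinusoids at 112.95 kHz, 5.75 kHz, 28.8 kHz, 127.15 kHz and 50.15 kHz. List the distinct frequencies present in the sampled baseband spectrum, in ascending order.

2.55 kHz, 5.75 kHz, 9.7 kHz, 11.65 kHz

fs/2 = 19.25 kHz.
112.95 kHz mod fs = 35.95 kHz.
35.95 kHz > fs/2 = 19.25 kHz, folds to fs − 35.95 kHz = 2.55 kHz.
5.75 kHz ≤ fs/2 = 19.25 kHz, passes unchanged.
28.8 kHz > fs/2 = 19.25 kHz, folds to fs − 28.8 kHz = 9.7 kHz.
127.15 kHz mod fs = 11.65 kHz.
11.65 kHz ≤ fs/2 = 19.25 kHz, appears at 11.65 kHz.
50.15 kHz mod fs = 11.65 kHz.
11.65 kHz ≤ fs/2 = 19.25 kHz, appears at 11.65 kHz.
Distinct values: {2.55 kHz, 5.75 kHz, 9.7 kHz, 11.65 kHz}.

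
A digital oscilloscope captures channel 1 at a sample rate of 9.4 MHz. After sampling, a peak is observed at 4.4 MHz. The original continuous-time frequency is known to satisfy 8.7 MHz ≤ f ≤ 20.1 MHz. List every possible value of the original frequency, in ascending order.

13.8 MHz, 14.4 MHz

Frequencies that alias to 4.4 MHz are k·fs ± 4.4 MHz for integer k ≥ 0.
k=0: 4.4 MHz.
k=1: 5 MHz, 13.8 MHz.
k=2: 14.4 MHz, 23.2 MHz.
k=3: 23.8 MHz, 32.6 MHz.
Within [8.7 MHz, 20.1 MHz]: 13.8 MHz, 14.4 MHz.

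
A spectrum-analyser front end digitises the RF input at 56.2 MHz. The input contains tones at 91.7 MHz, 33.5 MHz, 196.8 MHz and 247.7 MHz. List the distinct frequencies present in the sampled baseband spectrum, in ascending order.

20.7 MHz, 22.7 MHz, 22.9 MHz, 28 MHz

fs/2 = 28.1 MHz.
91.7 MHz mod fs = 35.5 MHz.
35.5 MHz > fs/2 = 28.1 MHz, folds to fs − 35.5 MHz = 20.7 MHz.
33.5 MHz > fs/2 = 28.1 MHz, folds to fs − 33.5 MHz = 22.7 MHz.
196.8 MHz mod fs = 28.2 MHz.
28.2 MHz > fs/2 = 28.1 MHz, folds to fs − 28.2 MHz = 28 MHz.
247.7 MHz mod fs = 22.9 MHz.
22.9 MHz ≤ fs/2 = 28.1 MHz, appears at 22.9 MHz.
Distinct values: {20.7 MHz, 22.7 MHz, 22.9 MHz, 28 MHz}.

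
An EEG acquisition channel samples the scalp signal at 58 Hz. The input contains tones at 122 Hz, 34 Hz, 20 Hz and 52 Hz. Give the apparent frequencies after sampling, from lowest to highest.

6 Hz, 20 Hz, 24 Hz

fs/2 = 29 Hz.
122 Hz mod fs = 6 Hz.
6 Hz ≤ fs/2 = 29 Hz, appears at 6 Hz.
34 Hz > fs/2 = 29 Hz, folds to fs − 34 Hz = 24 Hz.
20 Hz ≤ fs/2 = 29 Hz, passes unchanged.
52 Hz > fs/2 = 29 Hz, folds to fs − 52 Hz = 6 Hz.
Distinct values: {6 Hz, 20 Hz, 24 Hz}.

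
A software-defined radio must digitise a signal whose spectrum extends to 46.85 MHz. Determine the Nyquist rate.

Nyquist rate = 2 × 46.85 MHz = 93.7 MHz.

93.7 MHz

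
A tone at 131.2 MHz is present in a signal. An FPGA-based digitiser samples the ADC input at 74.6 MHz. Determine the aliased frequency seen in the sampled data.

18 MHz

131.2 MHz mod fs = 56.6 MHz.
56.6 MHz > fs/2 = 37.3 MHz, folds to fs − 56.6 MHz = 18 MHz.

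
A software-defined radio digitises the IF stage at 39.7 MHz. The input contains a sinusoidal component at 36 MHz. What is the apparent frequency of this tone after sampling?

36 MHz > fs/2 = 19.85 MHz, folds to fs − 36 MHz = 3.7 MHz.

3.7 MHz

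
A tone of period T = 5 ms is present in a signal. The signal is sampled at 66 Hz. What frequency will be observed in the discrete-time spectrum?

T = 5 ms → f = 1/T = 200 Hz.
200 Hz mod fs = 2 Hz.
2 Hz ≤ fs/2 = 33 Hz, appears at 2 Hz.

2 Hz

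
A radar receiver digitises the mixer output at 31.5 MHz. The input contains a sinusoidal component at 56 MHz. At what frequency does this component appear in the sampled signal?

56 MHz mod fs = 24.5 MHz.
24.5 MHz > fs/2 = 15.75 MHz, folds to fs − 24.5 MHz = 7 MHz.

7 MHz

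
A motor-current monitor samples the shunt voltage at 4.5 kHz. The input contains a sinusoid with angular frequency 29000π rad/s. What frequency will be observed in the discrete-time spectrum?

1 kHz

ω = 29000π rad/s → f = ω/(2π) = 14500 Hz = 14.5 kHz.
14.5 kHz mod fs = 1 kHz.
1 kHz ≤ fs/2 = 2.25 kHz, appears at 1 kHz.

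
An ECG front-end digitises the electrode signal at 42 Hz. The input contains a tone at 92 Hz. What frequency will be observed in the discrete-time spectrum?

92 Hz mod fs = 8 Hz.
8 Hz ≤ fs/2 = 21 Hz, appears at 8 Hz.

8 Hz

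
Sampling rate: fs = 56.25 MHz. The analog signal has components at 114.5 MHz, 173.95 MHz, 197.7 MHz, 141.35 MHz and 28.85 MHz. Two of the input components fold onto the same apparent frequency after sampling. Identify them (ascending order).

fs/2 = 28.125 MHz.
114.5 MHz mod fs = 2 MHz.
2 MHz ≤ fs/2 = 28.125 MHz, appears at 2 MHz.
173.95 MHz mod fs = 5.2 MHz.
5.2 MHz ≤ fs/2 = 28.125 MHz, appears at 5.2 MHz.
197.7 MHz mod fs = 28.95 MHz.
28.95 MHz > fs/2 = 28.125 MHz, folds to fs − 28.95 MHz = 27.3 MHz.
141.35 MHz mod fs = 28.85 MHz.
28.85 MHz > fs/2 = 28.125 MHz, folds to fs − 28.85 MHz = 27.4 MHz.
28.85 MHz > fs/2 = 28.125 MHz, folds to fs − 28.85 MHz = 27.4 MHz.
28.85 MHz and 141.35 MHz both map to 27.4 MHz.

28.85 MHz, 141.35 MHz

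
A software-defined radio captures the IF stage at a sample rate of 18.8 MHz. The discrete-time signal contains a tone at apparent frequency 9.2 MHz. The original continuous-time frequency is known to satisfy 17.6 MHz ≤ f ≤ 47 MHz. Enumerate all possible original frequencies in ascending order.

28 MHz, 28.4 MHz, 46.8 MHz

Frequencies that alias to 9.2 MHz are k·fs ± 9.2 MHz for integer k ≥ 0.
k=0: 9.2 MHz.
k=1: 9.6 MHz, 28 MHz.
k=2: 28.4 MHz, 46.8 MHz.
k=3: 47.2 MHz, 65.6 MHz.
Within [17.6 MHz, 47 MHz]: 28 MHz, 28.4 MHz, 46.8 MHz.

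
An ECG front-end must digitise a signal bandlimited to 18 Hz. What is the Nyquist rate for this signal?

Nyquist rate = 2 × 18 Hz = 36 Hz.

36 Hz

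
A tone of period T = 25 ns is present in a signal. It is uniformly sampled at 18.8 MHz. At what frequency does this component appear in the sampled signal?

2.4 MHz

T = 25 ns → f = 1/T = 40 MHz.
40 MHz mod fs = 2.4 MHz.
2.4 MHz ≤ fs/2 = 9.4 MHz, appears at 2.4 MHz.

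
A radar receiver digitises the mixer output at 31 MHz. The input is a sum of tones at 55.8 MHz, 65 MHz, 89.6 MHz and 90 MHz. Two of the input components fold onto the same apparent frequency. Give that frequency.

fs/2 = 15.5 MHz.
55.8 MHz mod fs = 24.8 MHz.
24.8 MHz > fs/2 = 15.5 MHz, folds to fs − 24.8 MHz = 6.2 MHz.
65 MHz mod fs = 3 MHz.
3 MHz ≤ fs/2 = 15.5 MHz, appears at 3 MHz.
89.6 MHz mod fs = 27.6 MHz.
27.6 MHz > fs/2 = 15.5 MHz, folds to fs − 27.6 MHz = 3.4 MHz.
90 MHz mod fs = 28 MHz.
28 MHz > fs/2 = 15.5 MHz, folds to fs − 28 MHz = 3 MHz.
65 MHz and 90 MHz both map to 3 MHz.

3 MHz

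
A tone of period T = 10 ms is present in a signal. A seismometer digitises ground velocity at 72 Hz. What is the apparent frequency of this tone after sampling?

T = 10 ms → f = 1/T = 100 Hz.
100 Hz mod fs = 28 Hz.
28 Hz ≤ fs/2 = 36 Hz, appears at 28 Hz.

28 Hz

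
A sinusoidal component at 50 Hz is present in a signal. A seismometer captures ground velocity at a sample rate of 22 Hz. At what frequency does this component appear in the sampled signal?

50 Hz mod fs = 6 Hz.
6 Hz ≤ fs/2 = 11 Hz, appears at 6 Hz.

6 Hz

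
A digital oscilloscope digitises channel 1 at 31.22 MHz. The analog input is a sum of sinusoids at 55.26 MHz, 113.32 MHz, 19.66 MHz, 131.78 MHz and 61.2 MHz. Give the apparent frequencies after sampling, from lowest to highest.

fs/2 = 15.61 MHz.
55.26 MHz mod fs = 24.04 MHz.
24.04 MHz > fs/2 = 15.61 MHz, folds to fs − 24.04 MHz = 7.18 MHz.
113.32 MHz mod fs = 19.66 MHz.
19.66 MHz > fs/2 = 15.61 MHz, folds to fs − 19.66 MHz = 11.56 MHz.
19.66 MHz > fs/2 = 15.61 MHz, folds to fs − 19.66 MHz = 11.56 MHz.
131.78 MHz mod fs = 6.9 MHz.
6.9 MHz ≤ fs/2 = 15.61 MHz, appears at 6.9 MHz.
61.2 MHz mod fs = 29.98 MHz.
29.98 MHz > fs/2 = 15.61 MHz, folds to fs − 29.98 MHz = 1.24 MHz.
Distinct values: {1.24 MHz, 6.9 MHz, 7.18 MHz, 11.56 MHz}.

1.24 MHz, 6.9 MHz, 7.18 MHz, 11.56 MHz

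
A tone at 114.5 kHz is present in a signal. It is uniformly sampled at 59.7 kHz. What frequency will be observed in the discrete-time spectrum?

114.5 kHz mod fs = 54.8 kHz.
54.8 kHz > fs/2 = 29.85 kHz, folds to fs − 54.8 kHz = 4.9 kHz.

4.9 kHz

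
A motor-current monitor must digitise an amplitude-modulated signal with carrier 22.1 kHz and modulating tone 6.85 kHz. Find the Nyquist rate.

AM sidebands sit at fc ± fm = 15.25 kHz and 28.95 kHz.
Highest-frequency component: 28.95 kHz.
Nyquist rate = 2 × 28.95 kHz = 57.9 kHz.

57.9 kHz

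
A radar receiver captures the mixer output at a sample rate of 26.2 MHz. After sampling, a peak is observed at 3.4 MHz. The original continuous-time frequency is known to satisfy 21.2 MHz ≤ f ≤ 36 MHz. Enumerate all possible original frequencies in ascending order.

22.8 MHz, 29.6 MHz

Frequencies that alias to 3.4 MHz are k·fs ± 3.4 MHz for integer k ≥ 0.
k=0: 3.4 MHz.
k=1: 22.8 MHz, 29.6 MHz.
k=2: 49 MHz, 55.8 MHz.
Within [21.2 MHz, 36 MHz]: 22.8 MHz, 29.6 MHz.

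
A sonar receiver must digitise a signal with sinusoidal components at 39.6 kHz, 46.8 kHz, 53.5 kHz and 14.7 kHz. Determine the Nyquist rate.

Highest-frequency component: 53.5 kHz.
Nyquist rate = 2 × 53.5 kHz = 107 kHz.

107 kHz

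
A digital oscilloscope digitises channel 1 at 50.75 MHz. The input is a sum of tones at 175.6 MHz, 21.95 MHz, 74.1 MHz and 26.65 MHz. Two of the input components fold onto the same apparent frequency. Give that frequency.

fs/2 = 25.375 MHz.
175.6 MHz mod fs = 23.35 MHz.
23.35 MHz ≤ fs/2 = 25.375 MHz, appears at 23.35 MHz.
21.95 MHz ≤ fs/2 = 25.375 MHz, passes unchanged.
74.1 MHz mod fs = 23.35 MHz.
23.35 MHz ≤ fs/2 = 25.375 MHz, appears at 23.35 MHz.
26.65 MHz > fs/2 = 25.375 MHz, folds to fs − 26.65 MHz = 24.1 MHz.
74.1 MHz and 175.6 MHz both map to 23.35 MHz.

23.35 MHz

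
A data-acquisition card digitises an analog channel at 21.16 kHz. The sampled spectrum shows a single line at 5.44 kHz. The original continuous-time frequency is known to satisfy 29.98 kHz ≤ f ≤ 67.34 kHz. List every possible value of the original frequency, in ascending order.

36.88 kHz, 47.76 kHz, 58.04 kHz

Frequencies that alias to 5.44 kHz are k·fs ± 5.44 kHz for integer k ≥ 0.
k=0: 5.44 kHz.
k=1: 15.72 kHz, 26.6 kHz.
k=2: 36.88 kHz, 47.76 kHz.
k=3: 58.04 kHz, 68.92 kHz.
k=4: 79.2 kHz, 90.08 kHz.
Within [29.98 kHz, 67.34 kHz]: 36.88 kHz, 47.76 kHz, 58.04 kHz.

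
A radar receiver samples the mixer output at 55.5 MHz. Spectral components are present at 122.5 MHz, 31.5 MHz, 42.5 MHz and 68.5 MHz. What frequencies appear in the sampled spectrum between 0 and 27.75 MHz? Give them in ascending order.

11.5 MHz, 13 MHz, 24 MHz

fs/2 = 27.75 MHz.
122.5 MHz mod fs = 11.5 MHz.
11.5 MHz ≤ fs/2 = 27.75 MHz, appears at 11.5 MHz.
31.5 MHz > fs/2 = 27.75 MHz, folds to fs − 31.5 MHz = 24 MHz.
42.5 MHz > fs/2 = 27.75 MHz, folds to fs − 42.5 MHz = 13 MHz.
68.5 MHz mod fs = 13 MHz.
13 MHz ≤ fs/2 = 27.75 MHz, appears at 13 MHz.
Distinct values: {11.5 MHz, 13 MHz, 24 MHz}.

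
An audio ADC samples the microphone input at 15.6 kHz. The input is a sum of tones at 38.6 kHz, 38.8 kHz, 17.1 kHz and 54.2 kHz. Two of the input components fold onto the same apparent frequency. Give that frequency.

fs/2 = 7.8 kHz.
38.6 kHz mod fs = 7.4 kHz.
7.4 kHz ≤ fs/2 = 7.8 kHz, appears at 7.4 kHz.
38.8 kHz mod fs = 7.6 kHz.
7.6 kHz ≤ fs/2 = 7.8 kHz, appears at 7.6 kHz.
17.1 kHz mod fs = 1.5 kHz.
1.5 kHz ≤ fs/2 = 7.8 kHz, appears at 1.5 kHz.
54.2 kHz mod fs = 7.4 kHz.
7.4 kHz ≤ fs/2 = 7.8 kHz, appears at 7.4 kHz.
38.6 kHz and 54.2 kHz both map to 7.4 kHz.

7.4 kHz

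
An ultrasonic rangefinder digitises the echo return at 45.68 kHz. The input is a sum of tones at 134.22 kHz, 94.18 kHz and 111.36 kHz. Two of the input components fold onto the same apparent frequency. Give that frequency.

fs/2 = 22.84 kHz.
134.22 kHz mod fs = 42.86 kHz.
42.86 kHz > fs/2 = 22.84 kHz, folds to fs − 42.86 kHz = 2.82 kHz.
94.18 kHz mod fs = 2.82 kHz.
2.82 kHz ≤ fs/2 = 22.84 kHz, appears at 2.82 kHz.
111.36 kHz mod fs = 20 kHz.
20 kHz ≤ fs/2 = 22.84 kHz, appears at 20 kHz.
94.18 kHz and 134.22 kHz both map to 2.82 kHz.

2.82 kHz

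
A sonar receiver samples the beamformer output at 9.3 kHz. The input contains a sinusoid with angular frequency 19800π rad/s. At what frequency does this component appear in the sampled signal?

ω = 19800π rad/s → f = ω/(2π) = 9900 Hz = 9.9 kHz.
9.9 kHz mod fs = 0.6 kHz.
0.6 kHz ≤ fs/2 = 4.65 kHz, appears at 0.6 kHz.

0.6 kHz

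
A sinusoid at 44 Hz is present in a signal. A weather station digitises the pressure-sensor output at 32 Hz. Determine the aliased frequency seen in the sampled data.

12 Hz

44 Hz mod fs = 12 Hz.
12 Hz ≤ fs/2 = 16 Hz, appears at 12 Hz.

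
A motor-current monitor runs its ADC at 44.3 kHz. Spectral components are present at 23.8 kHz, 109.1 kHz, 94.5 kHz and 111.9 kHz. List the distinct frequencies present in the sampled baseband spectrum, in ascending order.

5.9 kHz, 20.5 kHz, 21 kHz

fs/2 = 22.15 kHz.
23.8 kHz > fs/2 = 22.15 kHz, folds to fs − 23.8 kHz = 20.5 kHz.
109.1 kHz mod fs = 20.5 kHz.
20.5 kHz ≤ fs/2 = 22.15 kHz, appears at 20.5 kHz.
94.5 kHz mod fs = 5.9 kHz.
5.9 kHz ≤ fs/2 = 22.15 kHz, appears at 5.9 kHz.
111.9 kHz mod fs = 23.3 kHz.
23.3 kHz > fs/2 = 22.15 kHz, folds to fs − 23.3 kHz = 21 kHz.
Distinct values: {5.9 kHz, 20.5 kHz, 21 kHz}.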